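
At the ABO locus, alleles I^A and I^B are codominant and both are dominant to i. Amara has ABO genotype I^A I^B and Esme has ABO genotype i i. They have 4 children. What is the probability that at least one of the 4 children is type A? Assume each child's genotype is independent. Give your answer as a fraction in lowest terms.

ABO cross I^A I^B × i i → 1/2 A, 1/2 B.
So P(type A) = 1/2 per child.
P(none) = (1/2)^4 = 1/16; P(at least one) = 1 − 1/16 = 15/16.

15/16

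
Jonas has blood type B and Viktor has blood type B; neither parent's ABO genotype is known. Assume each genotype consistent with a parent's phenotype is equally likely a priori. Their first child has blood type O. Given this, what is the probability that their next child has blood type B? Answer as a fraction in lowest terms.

Possible genotypes: Jonas ∈ {I^B I^B, I^B i}; Viktor ∈ {I^B I^B, I^B i}.
Weight each parental genotype pair by prior × P(type-O child):
  I^B i × I^B i: posterior weight 1; P(next child type B) = 3/4.
Weighted sum = 3/4.

3/4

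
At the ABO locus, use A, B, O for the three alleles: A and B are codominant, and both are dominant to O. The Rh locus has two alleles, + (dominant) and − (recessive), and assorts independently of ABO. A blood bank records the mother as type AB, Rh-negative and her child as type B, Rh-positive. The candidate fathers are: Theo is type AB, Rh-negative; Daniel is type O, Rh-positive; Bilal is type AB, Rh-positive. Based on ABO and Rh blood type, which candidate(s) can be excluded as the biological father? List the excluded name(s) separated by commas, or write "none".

A candidate is excluded only if no genotype consistent with his phenotype could produce a type B, Rh-positive child with a type AB, Rh-negative mother.
Theo (type AB, Rh-): no genotype consistent with that phenotype can produce a type-B Rh+ child with a type-AB mother.

Theo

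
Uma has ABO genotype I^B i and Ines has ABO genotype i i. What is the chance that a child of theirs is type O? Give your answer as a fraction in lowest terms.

1/2

ABO cross I^B i × i i → offspring phenotypes: 1/2 O, 1/2 B.
So P(type O) = 1/2.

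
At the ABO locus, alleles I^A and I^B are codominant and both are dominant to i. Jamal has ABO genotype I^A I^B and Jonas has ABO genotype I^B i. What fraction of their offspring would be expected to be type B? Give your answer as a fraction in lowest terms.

ABO cross I^A I^B × I^B i → offspring phenotypes: 1/4 A, 1/2 B, 1/4 AB.
So P(type B) = 1/2.

1/2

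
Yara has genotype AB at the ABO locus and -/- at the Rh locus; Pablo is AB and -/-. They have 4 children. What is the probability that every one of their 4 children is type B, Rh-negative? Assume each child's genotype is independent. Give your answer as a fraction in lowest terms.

ABO cross AB × AB → 1/4 A, 1/4 B, 1/2 AB.
Rh cross -/- × -/- → 1 Rh-; so P(type B, Rh-negative) = 1/4 × 1 = 1/4 per child.
All 4 independent: (1/4)^4 = 1/256.

1/256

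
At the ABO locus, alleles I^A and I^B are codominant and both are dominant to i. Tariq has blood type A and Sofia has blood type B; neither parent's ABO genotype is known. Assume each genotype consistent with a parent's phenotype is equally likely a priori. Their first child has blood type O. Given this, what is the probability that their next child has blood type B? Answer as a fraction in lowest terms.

1/4

Possible genotypes: Tariq ∈ {I^A I^A, I^A i}; Sofia ∈ {I^B I^B, I^B i}.
Weight each parental genotype pair by prior × P(type-O child):
  I^A i × I^B i: posterior weight 1; P(next child type B) = 1/4.
Weighted sum = 1/4.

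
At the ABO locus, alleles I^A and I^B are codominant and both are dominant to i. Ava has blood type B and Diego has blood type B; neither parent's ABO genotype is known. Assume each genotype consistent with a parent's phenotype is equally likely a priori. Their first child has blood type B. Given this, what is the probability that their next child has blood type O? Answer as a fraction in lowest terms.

1/20

Possible genotypes: Ava ∈ {I^B I^B, I^B i}; Diego ∈ {I^B I^B, I^B i}.
Weight each parental genotype pair by prior × P(type-B child):
  I^B I^B × I^B I^B: posterior weight 4/15; P(next child type O) = 0.
  I^B I^B × I^B i: posterior weight 4/15; P(next child type O) = 0.
  I^B i × I^B I^B: posterior weight 4/15; P(next child type O) = 0.
  I^B i × I^B i: posterior weight 1/5; P(next child type O) = 1/4.
Weighted sum = 1/20.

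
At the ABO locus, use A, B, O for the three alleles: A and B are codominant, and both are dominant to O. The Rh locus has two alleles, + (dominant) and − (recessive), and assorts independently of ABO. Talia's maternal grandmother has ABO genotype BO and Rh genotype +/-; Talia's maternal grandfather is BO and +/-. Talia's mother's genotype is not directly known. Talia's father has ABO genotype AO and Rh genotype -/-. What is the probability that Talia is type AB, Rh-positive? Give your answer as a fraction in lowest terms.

1/8

Talia's mother's ABO genotype from BO × BO: 1/4 BB, 1/2 BO, 1/4 OO.
Crossing each possibility with the father AO and summing P(type AB): 1/4·1/2 + 1/2·1/4 + 1/4·0 = 1/4.
Similarly for Rh via the mother's Rh distribution: P(Rh+) = 1/2.
Independent loci: 1/4 × 1/2 = 1/8.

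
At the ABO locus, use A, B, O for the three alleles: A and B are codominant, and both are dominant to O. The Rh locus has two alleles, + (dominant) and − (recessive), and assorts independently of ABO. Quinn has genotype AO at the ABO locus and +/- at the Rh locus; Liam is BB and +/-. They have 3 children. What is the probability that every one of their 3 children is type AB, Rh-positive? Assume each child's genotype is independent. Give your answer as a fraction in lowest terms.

27/512

ABO cross AO × BB → 1/2 B, 1/2 AB.
Rh cross +/- × +/- → 3/4 Rh+, 1/4 Rh-; so P(type AB, Rh-positive) = 1/2 × 3/4 = 3/8 per child.
All 3 independent: (3/8)^3 = 27/512.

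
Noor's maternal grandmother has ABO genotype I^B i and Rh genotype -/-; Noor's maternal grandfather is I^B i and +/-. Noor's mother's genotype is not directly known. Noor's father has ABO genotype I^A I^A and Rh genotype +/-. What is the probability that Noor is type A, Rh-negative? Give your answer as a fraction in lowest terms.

3/16

Noor's mother's ABO genotype from I^B i × I^B i: 1/4 I^B I^B, 1/2 I^B i, 1/4 i i.
Crossing each possibility with the father I^A I^A and summing P(type A): 1/4·0 + 1/2·1/2 + 1/4·1 = 1/2.
Similarly for Rh via the mother's Rh distribution: P(Rh-) = 3/8.
Independent loci: 1/2 × 3/8 = 3/16.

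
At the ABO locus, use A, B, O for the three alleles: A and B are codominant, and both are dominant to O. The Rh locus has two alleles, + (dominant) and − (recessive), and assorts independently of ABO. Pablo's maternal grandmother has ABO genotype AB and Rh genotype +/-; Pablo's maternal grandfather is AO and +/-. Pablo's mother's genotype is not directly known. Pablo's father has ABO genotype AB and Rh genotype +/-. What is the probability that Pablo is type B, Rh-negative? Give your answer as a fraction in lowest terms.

1/16

Pablo's mother's ABO genotype from AB × AO: 1/4 AA, 1/4 AB, 1/4 AO, 1/4 BO.
Crossing each possibility with the father AB and summing P(type B): 1/4·0 + 1/4·1/4 + 1/4·1/4 + 1/4·1/2 = 1/4.
Similarly for Rh via the mother's Rh distribution: P(Rh-) = 1/4.
Independent loci: 1/4 × 1/4 = 1/16.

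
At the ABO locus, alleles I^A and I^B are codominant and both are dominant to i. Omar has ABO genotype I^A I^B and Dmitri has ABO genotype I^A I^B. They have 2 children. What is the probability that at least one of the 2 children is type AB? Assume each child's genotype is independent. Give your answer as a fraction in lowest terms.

ABO cross I^A I^B × I^A I^B → 1/4 A, 1/4 B, 1/2 AB.
So P(type AB) = 1/2 per child.
P(none) = (1/2)^2 = 1/4; P(at least one) = 1 − 1/4 = 3/4.

3/4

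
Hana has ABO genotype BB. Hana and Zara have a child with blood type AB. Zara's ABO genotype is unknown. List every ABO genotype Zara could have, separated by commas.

For each candidate genotype of Zara, check whether crossing it with BB can produce every observed child phenotype.
  AA → possible child types {AB} ✓
  AB → possible child types {B, AB} ✓
  AO → possible child types {B, AB} ✓
  BB → possible child types {B} ✗
  BO → possible child types {B} ✗
  OO → possible child types {B} ✗

AA, AB, AO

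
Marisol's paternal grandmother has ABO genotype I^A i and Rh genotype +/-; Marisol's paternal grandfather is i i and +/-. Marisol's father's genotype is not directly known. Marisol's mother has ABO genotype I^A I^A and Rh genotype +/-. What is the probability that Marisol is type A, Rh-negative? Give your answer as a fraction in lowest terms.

Marisol's father's ABO genotype from I^A i × i i: 1/2 I^A i, 1/2 i i.
Crossing each possibility with the mother I^A I^A and summing P(type A): 1/2·1 + 1/2·1 = 1.
Similarly for Rh via the father's Rh distribution: P(Rh-) = 1/4.
Independent loci: 1 × 1/4 = 1/4.

1/4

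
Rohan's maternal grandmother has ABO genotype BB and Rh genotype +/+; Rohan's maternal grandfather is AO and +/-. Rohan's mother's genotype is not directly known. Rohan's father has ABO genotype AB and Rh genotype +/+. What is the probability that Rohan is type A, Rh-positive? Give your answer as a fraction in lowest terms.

Rohan's mother's ABO genotype from BB × AO: 1/2 AB, 1/2 BO.
Crossing each possibility with the father AB and summing P(type A): 1/2·1/4 + 1/2·1/4 = 1/4.
Similarly for Rh via the mother's Rh distribution: P(Rh+) = 1.
Independent loci: 1/4 × 1 = 1/4.

1/4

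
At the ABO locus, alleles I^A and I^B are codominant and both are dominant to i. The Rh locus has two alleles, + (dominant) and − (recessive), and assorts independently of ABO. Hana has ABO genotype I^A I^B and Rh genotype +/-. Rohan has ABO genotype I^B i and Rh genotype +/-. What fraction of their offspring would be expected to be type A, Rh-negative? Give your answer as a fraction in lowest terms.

ABO cross I^A I^B × I^B i → offspring phenotypes: 1/4 A, 1/2 B, 1/4 AB.
Rh cross +/- × +/- → 3/4 Rh+, 1/4 Rh-.
Independent loci: P(type A, Rh-negative) = 1/4 × 1/4 = 1/16.

1/16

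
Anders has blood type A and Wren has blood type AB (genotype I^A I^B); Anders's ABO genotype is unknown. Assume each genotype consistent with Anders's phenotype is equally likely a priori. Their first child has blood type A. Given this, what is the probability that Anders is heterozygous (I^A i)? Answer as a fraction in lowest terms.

1/2

Possible genotypes: Anders ∈ {I^A I^A, I^A i}; Wren ∈ {I^A I^B}.
Weight each parental genotype pair by prior × P(type-A child):
  I^A I^A × I^A I^B: posterior weight 1/2.
  I^A i × I^A I^B: posterior weight 1/2.
Sum the posterior weight over pairs where Anders is I^A i: 1/2.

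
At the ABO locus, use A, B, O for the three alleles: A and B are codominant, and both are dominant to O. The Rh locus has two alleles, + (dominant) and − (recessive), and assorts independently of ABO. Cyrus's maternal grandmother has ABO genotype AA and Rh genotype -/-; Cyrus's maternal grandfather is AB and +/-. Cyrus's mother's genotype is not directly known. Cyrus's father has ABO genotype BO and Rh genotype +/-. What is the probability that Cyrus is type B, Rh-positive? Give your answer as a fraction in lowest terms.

Cyrus's mother's ABO genotype from AA × AB: 1/2 AA, 1/2 AB.
Crossing each possibility with the father BO and summing P(type B): 1/2·0 + 1/2·1/2 = 1/4.
Similarly for Rh via the mother's Rh distribution: P(Rh+) = 5/8.
Independent loci: 1/4 × 5/8 = 5/32.

5/32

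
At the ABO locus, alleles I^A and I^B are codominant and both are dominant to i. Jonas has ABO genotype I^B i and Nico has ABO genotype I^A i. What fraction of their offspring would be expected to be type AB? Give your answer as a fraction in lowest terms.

ABO cross I^B i × I^A i → offspring phenotypes: 1/4 O, 1/4 A, 1/4 B, 1/4 AB.
So P(type AB) = 1/4.

1/4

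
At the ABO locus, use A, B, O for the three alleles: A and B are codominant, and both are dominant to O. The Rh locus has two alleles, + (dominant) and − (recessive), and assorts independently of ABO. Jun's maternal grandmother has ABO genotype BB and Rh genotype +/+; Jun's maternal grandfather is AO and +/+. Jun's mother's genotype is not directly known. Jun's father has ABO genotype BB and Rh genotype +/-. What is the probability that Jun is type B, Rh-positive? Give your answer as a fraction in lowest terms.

Jun's mother's ABO genotype from BB × AO: 1/2 AB, 1/2 BO.
Crossing each possibility with the father BB and summing P(type B): 1/2·1/2 + 1/2·1 = 3/4.
Similarly for Rh via the mother's Rh distribution: P(Rh+) = 1.
Independent loci: 3/4 × 1 = 3/4.

3/4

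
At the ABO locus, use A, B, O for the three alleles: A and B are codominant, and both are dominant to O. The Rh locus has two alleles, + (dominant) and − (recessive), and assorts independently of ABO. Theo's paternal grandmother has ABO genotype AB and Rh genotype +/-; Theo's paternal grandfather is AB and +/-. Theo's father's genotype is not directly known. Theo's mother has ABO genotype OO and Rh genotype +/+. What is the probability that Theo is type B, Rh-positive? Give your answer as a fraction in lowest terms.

1/2

Theo's father's ABO genotype from AB × AB: 1/4 AA, 1/2 AB, 1/4 BB.
Crossing each possibility with the mother OO and summing P(type B): 1/4·0 + 1/2·1/2 + 1/4·1 = 1/2.
Similarly for Rh via the father's Rh distribution: P(Rh+) = 1.
Independent loci: 1/2 × 1 = 1/2.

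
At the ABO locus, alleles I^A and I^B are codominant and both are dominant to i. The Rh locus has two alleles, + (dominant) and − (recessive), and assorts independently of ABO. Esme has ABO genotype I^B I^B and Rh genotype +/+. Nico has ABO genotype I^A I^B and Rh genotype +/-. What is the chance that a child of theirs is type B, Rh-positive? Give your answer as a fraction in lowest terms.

ABO cross I^B I^B × I^A I^B → offspring phenotypes: 1/2 B, 1/2 AB.
Rh cross +/+ × +/- → 1 Rh+.
Independent loci: P(type B, Rh-positive) = 1/2 × 1 = 1/2.

1/2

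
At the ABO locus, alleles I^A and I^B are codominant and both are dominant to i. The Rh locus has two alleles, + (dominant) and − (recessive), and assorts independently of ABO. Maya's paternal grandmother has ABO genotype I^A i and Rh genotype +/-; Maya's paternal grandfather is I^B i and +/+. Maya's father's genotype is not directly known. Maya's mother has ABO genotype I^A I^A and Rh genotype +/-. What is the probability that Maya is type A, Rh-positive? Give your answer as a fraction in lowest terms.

Maya's father's ABO genotype from I^A i × I^B i: 1/4 I^A I^B, 1/4 I^A i, 1/4 I^B i, 1/4 i i.
Crossing each possibility with the mother I^A I^A and summing P(type A): 1/4·1/2 + 1/4·1 + 1/4·1/2 + 1/4·1 = 3/4.
Similarly for Rh via the father's Rh distribution: P(Rh+) = 7/8.
Independent loci: 3/4 × 7/8 = 21/32.

21/32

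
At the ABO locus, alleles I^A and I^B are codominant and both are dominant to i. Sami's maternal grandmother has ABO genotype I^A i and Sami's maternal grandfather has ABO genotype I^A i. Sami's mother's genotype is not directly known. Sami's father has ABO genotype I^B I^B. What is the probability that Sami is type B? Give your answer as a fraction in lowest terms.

1/2

Sami's mother's ABO genotype from I^A i × I^A i: 1/4 I^A I^A, 1/2 I^A i, 1/4 i i.
Crossing each possibility with the father I^B I^B and summing P(type B): 1/4·0 + 1/2·1/2 + 1/4·1 = 1/2.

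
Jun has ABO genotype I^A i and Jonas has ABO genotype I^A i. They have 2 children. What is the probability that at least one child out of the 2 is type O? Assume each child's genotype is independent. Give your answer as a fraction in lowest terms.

7/16

ABO cross I^A i × I^A i → 1/4 O, 3/4 A.
So P(type O) = 1/4 per child.
P(none) = (3/4)^2 = 9/16; P(at least one) = 1 − 9/16 = 7/16.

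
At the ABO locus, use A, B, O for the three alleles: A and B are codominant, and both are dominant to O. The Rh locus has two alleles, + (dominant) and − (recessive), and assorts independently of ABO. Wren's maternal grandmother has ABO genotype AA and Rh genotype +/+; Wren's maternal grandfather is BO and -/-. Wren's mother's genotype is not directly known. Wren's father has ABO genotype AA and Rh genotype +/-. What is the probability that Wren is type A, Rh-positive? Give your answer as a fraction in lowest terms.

9/16

Wren's mother's ABO genotype from AA × BO: 1/2 AB, 1/2 AO.
Crossing each possibility with the father AA and summing P(type A): 1/2·1/2 + 1/2·1 = 3/4.
Similarly for Rh via the mother's Rh distribution: P(Rh+) = 3/4.
Independent loci: 3/4 × 3/4 = 9/16.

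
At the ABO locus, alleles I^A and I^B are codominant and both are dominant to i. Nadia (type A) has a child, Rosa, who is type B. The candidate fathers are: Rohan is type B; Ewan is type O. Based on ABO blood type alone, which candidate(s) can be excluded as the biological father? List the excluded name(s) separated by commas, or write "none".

A candidate is excluded only if no genotype consistent with his phenotype could produce a type B child with a type A mother.
Ewan (type O): no genotype consistent with that phenotype can produce a type-B child with a type-A mother.

Ewan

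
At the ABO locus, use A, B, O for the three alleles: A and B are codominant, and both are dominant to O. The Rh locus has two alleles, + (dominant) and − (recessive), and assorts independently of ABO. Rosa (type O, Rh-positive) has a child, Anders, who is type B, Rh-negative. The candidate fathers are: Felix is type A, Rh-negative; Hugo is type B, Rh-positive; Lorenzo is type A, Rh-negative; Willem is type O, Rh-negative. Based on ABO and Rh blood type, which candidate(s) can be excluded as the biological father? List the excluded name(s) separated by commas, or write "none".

A candidate is excluded only if no genotype consistent with his phenotype could produce a type B, Rh-negative child with a type O, Rh-positive mother.
Felix (type A, Rh-): no genotype consistent with that phenotype can produce a type-B Rh- child with a type-O mother.
Lorenzo (type A, Rh-): no genotype consistent with that phenotype can produce a type-B Rh- child with a type-O mother.
Willem (type O, Rh-): no genotype consistent with that phenotype can produce a type-B Rh- child with a type-O mother.

Felix, Lorenzo, Willem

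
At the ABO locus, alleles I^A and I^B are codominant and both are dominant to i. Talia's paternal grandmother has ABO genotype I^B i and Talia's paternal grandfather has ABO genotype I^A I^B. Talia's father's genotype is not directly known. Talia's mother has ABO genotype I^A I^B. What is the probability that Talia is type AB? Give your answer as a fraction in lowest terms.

3/8

Talia's father's ABO genotype from I^B i × I^A I^B: 1/4 I^A I^B, 1/4 I^A i, 1/4 I^B I^B, 1/4 I^B i.
Crossing each possibility with the mother I^A I^B and summing P(type AB): 1/4·1/2 + 1/4·1/4 + 1/4·1/2 + 1/4·1/4 = 3/8.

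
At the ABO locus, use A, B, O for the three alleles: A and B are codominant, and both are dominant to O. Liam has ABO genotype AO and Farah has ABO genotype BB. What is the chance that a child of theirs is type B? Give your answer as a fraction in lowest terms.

ABO cross AO × BB → offspring phenotypes: 1/2 B, 1/2 AB.
So P(type B) = 1/2.

1/2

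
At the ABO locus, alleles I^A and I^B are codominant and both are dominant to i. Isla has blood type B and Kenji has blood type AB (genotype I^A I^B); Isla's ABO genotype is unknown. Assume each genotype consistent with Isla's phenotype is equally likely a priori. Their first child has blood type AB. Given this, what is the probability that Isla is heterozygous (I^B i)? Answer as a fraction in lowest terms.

1/3

Possible genotypes: Isla ∈ {I^B I^B, I^B i}; Kenji ∈ {I^A I^B}.
Weight each parental genotype pair by prior × P(type-AB child):
  I^B I^B × I^A I^B: posterior weight 2/3.
  I^B i × I^A I^B: posterior weight 1/3.
Sum the posterior weight over pairs where Isla is I^B i: 1/3.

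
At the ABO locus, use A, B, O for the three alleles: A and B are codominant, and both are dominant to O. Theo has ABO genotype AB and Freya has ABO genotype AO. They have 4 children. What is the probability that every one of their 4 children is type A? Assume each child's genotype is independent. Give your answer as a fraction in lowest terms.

1/16

ABO cross AB × AO → 1/2 A, 1/4 B, 1/4 AB.
So P(type A) = 1/2 per child.
All 4 independent: (1/2)^4 = 1/16.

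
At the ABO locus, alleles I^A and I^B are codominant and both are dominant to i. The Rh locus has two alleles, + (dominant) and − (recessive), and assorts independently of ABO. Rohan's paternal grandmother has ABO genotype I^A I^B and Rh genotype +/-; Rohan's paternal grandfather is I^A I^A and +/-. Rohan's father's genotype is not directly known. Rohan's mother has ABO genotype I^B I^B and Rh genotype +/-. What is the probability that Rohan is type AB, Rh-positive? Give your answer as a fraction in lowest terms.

9/16

Rohan's father's ABO genotype from I^A I^B × I^A I^A: 1/2 I^A I^A, 1/2 I^A I^B.
Crossing each possibility with the mother I^B I^B and summing P(type AB): 1/2·1 + 1/2·1/2 = 3/4.
Similarly for Rh via the father's Rh distribution: P(Rh+) = 3/4.
Independent loci: 3/4 × 3/4 = 9/16.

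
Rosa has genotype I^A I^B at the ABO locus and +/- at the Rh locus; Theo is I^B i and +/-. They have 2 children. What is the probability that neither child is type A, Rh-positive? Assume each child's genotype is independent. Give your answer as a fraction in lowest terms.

ABO cross I^A I^B × I^B i → 1/4 A, 1/2 B, 1/4 AB.
Rh cross +/- × +/- → 3/4 Rh+, 1/4 Rh-; so P(type A, Rh-positive) = 1/4 × 3/4 = 3/16 per child.
P(not type A, Rh-positive) = 13/16 for one child; (13/16)^2 = 169/256.

169/256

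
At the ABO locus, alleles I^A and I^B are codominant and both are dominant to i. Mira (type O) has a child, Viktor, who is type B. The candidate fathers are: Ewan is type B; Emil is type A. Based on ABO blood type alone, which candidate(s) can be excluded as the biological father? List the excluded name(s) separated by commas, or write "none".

Emil

A candidate is excluded only if no genotype consistent with his phenotype could produce a type B child with a type O mother.
Emil (type A): no genotype consistent with that phenotype can produce a type-B child with a type-O mother.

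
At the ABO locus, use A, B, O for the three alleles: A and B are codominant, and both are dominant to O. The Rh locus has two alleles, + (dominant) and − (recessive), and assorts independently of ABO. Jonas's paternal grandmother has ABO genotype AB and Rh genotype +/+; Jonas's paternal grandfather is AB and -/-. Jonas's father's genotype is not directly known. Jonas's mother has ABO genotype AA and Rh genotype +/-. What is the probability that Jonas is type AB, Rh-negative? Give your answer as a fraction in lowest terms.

1/8

Jonas's father's ABO genotype from AB × AB: 1/4 AA, 1/2 AB, 1/4 BB.
Crossing each possibility with the mother AA and summing P(type AB): 1/4·0 + 1/2·1/2 + 1/4·1 = 1/2.
Similarly for Rh via the father's Rh distribution: P(Rh-) = 1/4.
Independent loci: 1/2 × 1/4 = 1/8.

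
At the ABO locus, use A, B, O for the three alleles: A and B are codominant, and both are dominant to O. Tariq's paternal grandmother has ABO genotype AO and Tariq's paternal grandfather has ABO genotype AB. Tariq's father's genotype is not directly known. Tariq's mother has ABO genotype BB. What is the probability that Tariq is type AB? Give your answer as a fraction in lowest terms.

Tariq's father's ABO genotype from AO × AB: 1/4 AA, 1/4 AB, 1/4 AO, 1/4 BO.
Crossing each possibility with the mother BB and summing P(type AB): 1/4·1 + 1/4·1/2 + 1/4·1/2 + 1/4·0 = 1/2.

1/2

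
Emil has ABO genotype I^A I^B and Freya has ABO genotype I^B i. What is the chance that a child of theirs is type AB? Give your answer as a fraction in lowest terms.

ABO cross I^A I^B × I^B i → offspring phenotypes: 1/4 A, 1/2 B, 1/4 AB.
So P(type AB) = 1/4.

1/4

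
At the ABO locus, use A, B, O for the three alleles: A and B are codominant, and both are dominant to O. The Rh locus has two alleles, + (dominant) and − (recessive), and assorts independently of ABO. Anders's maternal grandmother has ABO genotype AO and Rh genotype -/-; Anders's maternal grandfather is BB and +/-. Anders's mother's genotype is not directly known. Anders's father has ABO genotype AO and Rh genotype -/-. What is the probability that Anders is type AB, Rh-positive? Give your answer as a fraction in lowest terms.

1/16

Anders's mother's ABO genotype from AO × BB: 1/2 AB, 1/2 BO.
Crossing each possibility with the father AO and summing P(type AB): 1/2·1/4 + 1/2·1/4 = 1/4.
Similarly for Rh via the mother's Rh distribution: P(Rh+) = 1/4.
Independent loci: 1/4 × 1/4 = 1/16.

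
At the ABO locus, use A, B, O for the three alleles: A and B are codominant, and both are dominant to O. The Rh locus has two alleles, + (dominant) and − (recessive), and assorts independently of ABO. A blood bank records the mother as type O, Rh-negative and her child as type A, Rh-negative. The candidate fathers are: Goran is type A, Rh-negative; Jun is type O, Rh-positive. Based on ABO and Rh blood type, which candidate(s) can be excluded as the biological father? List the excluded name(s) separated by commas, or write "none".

A candidate is excluded only if no genotype consistent with his phenotype could produce a type A, Rh-negative child with a type O, Rh-negative mother.
Jun (type O, Rh+): no genotype consistent with that phenotype can produce a type-A Rh- child with a type-O mother.

Jun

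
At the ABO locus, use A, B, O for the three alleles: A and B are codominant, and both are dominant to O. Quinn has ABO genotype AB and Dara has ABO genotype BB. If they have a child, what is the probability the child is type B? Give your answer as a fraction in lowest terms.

1/2

ABO cross AB × BB → offspring phenotypes: 1/2 B, 1/2 AB.
So P(type B) = 1/2.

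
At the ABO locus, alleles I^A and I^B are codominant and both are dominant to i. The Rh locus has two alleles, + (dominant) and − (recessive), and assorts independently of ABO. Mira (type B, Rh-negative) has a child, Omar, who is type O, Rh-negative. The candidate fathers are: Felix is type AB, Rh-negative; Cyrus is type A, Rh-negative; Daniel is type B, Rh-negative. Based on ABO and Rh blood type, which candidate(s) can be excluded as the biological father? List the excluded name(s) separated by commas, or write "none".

Felix

A candidate is excluded only if no genotype consistent with his phenotype could produce a type O, Rh-negative child with a type B, Rh-negative mother.
Felix (type AB, Rh-): no genotype consistent with that phenotype can produce a type-O Rh- child with a type-B mother.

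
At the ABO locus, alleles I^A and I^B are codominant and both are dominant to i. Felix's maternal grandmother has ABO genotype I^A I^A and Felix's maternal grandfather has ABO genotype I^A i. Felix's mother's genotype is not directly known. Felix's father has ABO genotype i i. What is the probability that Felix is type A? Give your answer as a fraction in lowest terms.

Felix's mother's ABO genotype from I^A I^A × I^A i: 1/2 I^A I^A, 1/2 I^A i.
Crossing each possibility with the father i i and summing P(type A): 1/2·1 + 1/2·1/2 = 3/4.

3/4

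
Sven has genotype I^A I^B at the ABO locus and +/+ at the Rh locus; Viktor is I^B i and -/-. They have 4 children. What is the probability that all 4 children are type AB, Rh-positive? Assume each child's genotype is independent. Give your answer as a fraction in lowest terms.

1/256

ABO cross I^A I^B × I^B i → 1/4 A, 1/2 B, 1/4 AB.
Rh cross +/+ × -/- → 1 Rh+; so P(type AB, Rh-positive) = 1/4 × 1 = 1/4 per child.
All 4 independent: (1/4)^4 = 1/256.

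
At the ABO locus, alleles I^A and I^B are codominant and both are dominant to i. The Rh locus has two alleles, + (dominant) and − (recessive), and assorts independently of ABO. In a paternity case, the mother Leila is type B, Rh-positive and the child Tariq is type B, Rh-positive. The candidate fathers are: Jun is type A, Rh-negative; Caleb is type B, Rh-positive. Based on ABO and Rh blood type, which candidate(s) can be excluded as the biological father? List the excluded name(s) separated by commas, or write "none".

A candidate is excluded only if no genotype consistent with his phenotype could produce a type B, Rh-positive child with a type B, Rh-positive mother.
Every candidate has at least one consistent genotype combination, so none can be excluded.

none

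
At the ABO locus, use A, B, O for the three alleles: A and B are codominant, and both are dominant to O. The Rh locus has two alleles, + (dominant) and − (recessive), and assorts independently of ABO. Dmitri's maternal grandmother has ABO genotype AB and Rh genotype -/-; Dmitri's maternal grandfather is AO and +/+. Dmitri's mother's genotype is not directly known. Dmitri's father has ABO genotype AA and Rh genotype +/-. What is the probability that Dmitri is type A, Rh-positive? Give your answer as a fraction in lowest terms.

9/16

Dmitri's mother's ABO genotype from AB × AO: 1/4 AA, 1/4 AB, 1/4 AO, 1/4 BO.
Crossing each possibility with the father AA and summing P(type A): 1/4·1 + 1/4·1/2 + 1/4·1 + 1/4·1/2 = 3/4.
Similarly for Rh via the mother's Rh distribution: P(Rh+) = 3/4.
Independent loci: 3/4 × 3/4 = 9/16.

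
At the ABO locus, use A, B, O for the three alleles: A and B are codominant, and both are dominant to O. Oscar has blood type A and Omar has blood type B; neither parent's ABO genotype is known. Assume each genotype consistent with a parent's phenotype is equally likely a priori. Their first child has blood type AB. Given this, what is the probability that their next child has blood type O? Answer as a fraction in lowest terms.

Possible genotypes: Oscar ∈ {AA, AO}; Omar ∈ {BB, BO}.
Weight each parental genotype pair by prior × P(type-AB child):
  AA × BB: posterior weight 4/9; P(next child type O) = 0.
  AA × BO: posterior weight 2/9; P(next child type O) = 0.
  AO × BB: posterior weight 2/9; P(next child type O) = 0.
  AO × BO: posterior weight 1/9; P(next child type O) = 1/4.
Weighted sum = 1/36.

1/36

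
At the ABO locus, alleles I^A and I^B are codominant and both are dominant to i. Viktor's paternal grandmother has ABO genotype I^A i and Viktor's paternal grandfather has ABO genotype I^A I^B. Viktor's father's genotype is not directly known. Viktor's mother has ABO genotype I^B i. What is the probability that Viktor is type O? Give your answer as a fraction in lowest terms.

Viktor's father's ABO genotype from I^A i × I^A I^B: 1/4 I^A I^A, 1/4 I^A I^B, 1/4 I^A i, 1/4 I^B i.
Crossing each possibility with the mother I^B i and summing P(type O): 1/4·0 + 1/4·0 + 1/4·1/4 + 1/4·1/4 = 1/8.

1/8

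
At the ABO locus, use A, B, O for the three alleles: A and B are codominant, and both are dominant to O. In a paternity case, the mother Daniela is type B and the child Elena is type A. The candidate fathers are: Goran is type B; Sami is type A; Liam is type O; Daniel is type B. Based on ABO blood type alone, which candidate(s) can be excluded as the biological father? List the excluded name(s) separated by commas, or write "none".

A candidate is excluded only if no genotype consistent with his phenotype could produce a type A child with a type B mother.
Goran (type B): no genotype consistent with that phenotype can produce a type-A child with a type-B mother.
Liam (type O): no genotype consistent with that phenotype can produce a type-A child with a type-B mother.
Daniel (type B): no genotype consistent with that phenotype can produce a type-A child with a type-B mother.

Goran, Liam, Daniel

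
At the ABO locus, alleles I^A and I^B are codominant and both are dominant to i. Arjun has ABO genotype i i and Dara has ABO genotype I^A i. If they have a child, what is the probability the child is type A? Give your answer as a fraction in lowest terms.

1/2

ABO cross i i × I^A i → offspring phenotypes: 1/2 O, 1/2 A.
So P(type A) = 1/2.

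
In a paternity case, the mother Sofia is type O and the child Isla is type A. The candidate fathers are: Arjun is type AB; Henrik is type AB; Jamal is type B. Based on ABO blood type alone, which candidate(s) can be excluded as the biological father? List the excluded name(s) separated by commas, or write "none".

Jamal

A candidate is excluded only if no genotype consistent with his phenotype could produce a type A child with a type O mother.
Jamal (type B): no genotype consistent with that phenotype can produce a type-A child with a type-O mother.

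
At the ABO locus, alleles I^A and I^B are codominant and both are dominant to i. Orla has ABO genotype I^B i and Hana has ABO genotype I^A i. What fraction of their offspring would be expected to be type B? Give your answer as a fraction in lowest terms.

1/4

ABO cross I^B i × I^A i → offspring phenotypes: 1/4 O, 1/4 A, 1/4 B, 1/4 AB.
So P(type B) = 1/4.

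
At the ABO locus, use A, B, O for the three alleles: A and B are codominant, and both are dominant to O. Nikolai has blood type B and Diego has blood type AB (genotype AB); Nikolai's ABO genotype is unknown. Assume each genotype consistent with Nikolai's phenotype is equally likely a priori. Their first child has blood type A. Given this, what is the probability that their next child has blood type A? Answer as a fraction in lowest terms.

1/4

Possible genotypes: Nikolai ∈ {BB, BO}; Diego ∈ {AB}.
Weight each parental genotype pair by prior × P(type-A child):
  BO × AB: posterior weight 1; P(next child type A) = 1/4.
Weighted sum = 1/4.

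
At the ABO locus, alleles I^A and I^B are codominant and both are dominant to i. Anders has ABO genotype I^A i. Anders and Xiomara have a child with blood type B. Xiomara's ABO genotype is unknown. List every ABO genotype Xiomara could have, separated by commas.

I^A I^B, I^B I^B, I^B i

For each candidate genotype of Xiomara, check whether crossing it with I^A i can produce every observed child phenotype.
  I^A I^A → possible child types {A} ✗
  I^A I^B → possible child types {A, B, AB} ✓
  I^A i → possible child types {O, A} ✗
  I^B I^B → possible child types {B, AB} ✓
  I^B i → possible child types {O, A, B, AB} ✓
  i i → possible child types {O, A} ✗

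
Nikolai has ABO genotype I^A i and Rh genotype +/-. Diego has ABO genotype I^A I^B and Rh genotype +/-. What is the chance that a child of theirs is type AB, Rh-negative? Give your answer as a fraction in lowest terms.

1/16

ABO cross I^A i × I^A I^B → offspring phenotypes: 1/2 A, 1/4 B, 1/4 AB.
Rh cross +/- × +/- → 3/4 Rh+, 1/4 Rh-.
Independent loci: P(type AB, Rh-negative) = 1/4 × 1/4 = 1/16.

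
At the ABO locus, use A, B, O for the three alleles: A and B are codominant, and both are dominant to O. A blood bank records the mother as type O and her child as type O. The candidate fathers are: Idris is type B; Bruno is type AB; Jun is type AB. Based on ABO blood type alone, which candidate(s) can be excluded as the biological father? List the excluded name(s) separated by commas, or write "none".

A candidate is excluded only if no genotype consistent with his phenotype could produce a type O child with a type O mother.
Bruno (type AB): no genotype consistent with that phenotype can produce a type-O child with a type-O mother.
Jun (type AB): no genotype consistent with that phenotype can produce a type-O child with a type-O mother.

Bruno, Jun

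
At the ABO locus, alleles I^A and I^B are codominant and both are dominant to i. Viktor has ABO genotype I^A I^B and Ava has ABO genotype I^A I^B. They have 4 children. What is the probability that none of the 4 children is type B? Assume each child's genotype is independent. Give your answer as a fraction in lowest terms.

81/256

ABO cross I^A I^B × I^A I^B → 1/4 A, 1/4 B, 1/2 AB.
So P(type B) = 1/4 per child.
P(not type B) = 3/4 for one child; (3/4)^4 = 81/256.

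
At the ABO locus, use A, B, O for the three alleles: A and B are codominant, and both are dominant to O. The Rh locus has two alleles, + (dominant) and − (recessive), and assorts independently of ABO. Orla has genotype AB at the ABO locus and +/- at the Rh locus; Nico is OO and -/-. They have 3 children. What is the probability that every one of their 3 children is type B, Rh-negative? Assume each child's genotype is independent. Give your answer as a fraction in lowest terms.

1/64

ABO cross AB × OO → 1/2 A, 1/2 B.
Rh cross +/- × -/- → 1/2 Rh+, 1/2 Rh-; so P(type B, Rh-negative) = 1/2 × 1/2 = 1/4 per child.
All 3 independent: (1/4)^3 = 1/64.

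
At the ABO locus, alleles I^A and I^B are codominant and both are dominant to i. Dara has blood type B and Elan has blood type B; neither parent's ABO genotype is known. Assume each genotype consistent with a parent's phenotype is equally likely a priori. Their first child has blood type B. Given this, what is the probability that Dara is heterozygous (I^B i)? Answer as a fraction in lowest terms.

7/15

Possible genotypes: Dara ∈ {I^B I^B, I^B i}; Elan ∈ {I^B I^B, I^B i}.
Weight each parental genotype pair by prior × P(type-B child):
  I^B I^B × I^B I^B: posterior weight 4/15.
  I^B I^B × I^B i: posterior weight 4/15.
  I^B i × I^B I^B: posterior weight 4/15.
  I^B i × I^B i: posterior weight 1/5.
Sum the posterior weight over pairs where Dara is I^B i: 7/15.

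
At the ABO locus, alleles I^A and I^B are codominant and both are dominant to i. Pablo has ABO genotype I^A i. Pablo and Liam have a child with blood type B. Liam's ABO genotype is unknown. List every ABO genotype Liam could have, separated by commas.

For each candidate genotype of Liam, check whether crossing it with I^A i can produce every observed child phenotype.
  I^A I^A → possible child types {A} ✗
  I^A I^B → possible child types {A, B, AB} ✓
  I^A i → possible child types {O, A} ✗
  I^B I^B → possible child types {B, AB} ✓
  I^B i → possible child types {O, A, B, AB} ✓
  i i → possible child types {O, A} ✗

I^A I^B, I^B I^B, I^B i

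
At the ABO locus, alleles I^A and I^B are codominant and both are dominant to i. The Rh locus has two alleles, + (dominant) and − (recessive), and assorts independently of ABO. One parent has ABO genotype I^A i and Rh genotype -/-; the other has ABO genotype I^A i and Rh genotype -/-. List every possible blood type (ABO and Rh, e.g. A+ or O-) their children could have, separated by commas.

Gametes from I^A i × I^A i give offspring ABO genotypes I^A I^A, I^A i, i i, i.e. phenotypes O, A.
Rh cross -/- × -/- → phenotypes Rh-.
Combining independently: O-, A-.

O-, A-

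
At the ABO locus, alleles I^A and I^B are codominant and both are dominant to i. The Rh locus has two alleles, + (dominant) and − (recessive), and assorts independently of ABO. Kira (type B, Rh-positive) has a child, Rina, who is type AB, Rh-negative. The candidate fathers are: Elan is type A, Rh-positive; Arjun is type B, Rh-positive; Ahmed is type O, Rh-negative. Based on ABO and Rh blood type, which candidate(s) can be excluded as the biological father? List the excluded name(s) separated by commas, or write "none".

Arjun, Ahmed

A candidate is excluded only if no genotype consistent with his phenotype could produce a type AB, Rh-negative child with a type B, Rh-positive mother.
Arjun (type B, Rh+): no genotype consistent with that phenotype can produce a type-AB Rh- child with a type-B mother.
Ahmed (type O, Rh-): no genotype consistent with that phenotype can produce a type-AB Rh- child with a type-B mother.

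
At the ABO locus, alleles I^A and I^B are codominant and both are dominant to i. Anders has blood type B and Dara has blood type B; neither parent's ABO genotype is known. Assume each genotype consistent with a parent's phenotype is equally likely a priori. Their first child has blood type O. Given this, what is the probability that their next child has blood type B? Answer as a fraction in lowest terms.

3/4

Possible genotypes: Anders ∈ {I^B I^B, I^B i}; Dara ∈ {I^B I^B, I^B i}.
Weight each parental genotype pair by prior × P(type-O child):
  I^B i × I^B i: posterior weight 1; P(next child type B) = 3/4.
Weighted sum = 3/4.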